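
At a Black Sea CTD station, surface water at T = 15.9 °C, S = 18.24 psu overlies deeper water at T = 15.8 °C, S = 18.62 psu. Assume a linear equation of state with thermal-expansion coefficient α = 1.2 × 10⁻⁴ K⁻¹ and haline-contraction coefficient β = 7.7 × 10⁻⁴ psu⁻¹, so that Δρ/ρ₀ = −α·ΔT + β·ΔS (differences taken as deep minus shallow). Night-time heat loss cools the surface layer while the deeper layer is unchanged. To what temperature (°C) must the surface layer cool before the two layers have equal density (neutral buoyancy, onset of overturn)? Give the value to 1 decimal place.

13.4 °C

Neutral buoyancy requires Δρ = 0, i.e. −α(T_deep − T_surf′) + β(S_deep − S_surf) = 0.
T_surf′ = T_deep − (β/α)·ΔS = 15.8 − (7.7 × 10⁻⁴/1.2 × 10⁻⁴)·(+0.38) = 13.362 °C.
Cooling required: 15.9 − (13.362) = 2.538 °C.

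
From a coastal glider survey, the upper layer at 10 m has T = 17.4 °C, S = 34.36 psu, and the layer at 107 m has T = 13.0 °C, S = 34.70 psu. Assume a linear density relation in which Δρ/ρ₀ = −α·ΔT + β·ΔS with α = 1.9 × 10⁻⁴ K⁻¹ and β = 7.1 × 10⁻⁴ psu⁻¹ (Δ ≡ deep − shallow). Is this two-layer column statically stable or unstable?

ΔT = 13.0 − 17.4 = -4.4 K and ΔS = 34.70 − 34.36 = +0.34 psu (deep − shallow).
−αΔT = 8.36 × 10⁻⁴; βΔS = 2.414 × 10⁻⁴; sum Δρ/ρ₀ = 1.0774 × 10⁻³.
Δρ/ρ₀ > 0, so Δρ > 0: deeper water is denser → statically stable.

stable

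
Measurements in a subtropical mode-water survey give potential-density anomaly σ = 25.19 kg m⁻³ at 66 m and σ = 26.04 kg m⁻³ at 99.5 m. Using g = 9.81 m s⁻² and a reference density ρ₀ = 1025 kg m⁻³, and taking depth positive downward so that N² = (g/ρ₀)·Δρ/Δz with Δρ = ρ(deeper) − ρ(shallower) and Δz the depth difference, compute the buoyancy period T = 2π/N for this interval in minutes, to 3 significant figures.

6.72 min

Δρ = 1026.04 − 1025.19 = 0.85 kg m⁻³ over Δz = 99.5 − 66 = 33.5 m.
N² = (9.81/1025) × (0.85/33.5) = 2.4284 × 10⁻⁴ s⁻².
N = √(2.4284 × 10⁻⁴) = 0.015583 rad s⁻¹, so T = 2π/N = 403.21 s = 6.7202 min ≈ 6.72 min.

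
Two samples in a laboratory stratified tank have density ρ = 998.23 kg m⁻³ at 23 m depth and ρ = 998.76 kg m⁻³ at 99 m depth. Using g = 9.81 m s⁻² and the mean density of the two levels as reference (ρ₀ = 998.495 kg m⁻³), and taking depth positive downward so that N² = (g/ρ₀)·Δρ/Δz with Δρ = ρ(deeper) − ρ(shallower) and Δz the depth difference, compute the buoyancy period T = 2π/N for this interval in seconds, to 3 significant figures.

Δρ = 998.76 − 998.23 = 0.53 kg m⁻³ over Δz = 99 − 23 = 76 m.
N² = (9.81/998.495) × (0.53/76) = 6.8515 × 10⁻⁵ s⁻².
N = √(6.8515 × 10⁻⁵) = 8.2774 × 10⁻³ rad s⁻¹, so T = 2π/N = 759.08 s ≈ 759 s.
Since Δρ > 0 the layer is stably stratified.

759 s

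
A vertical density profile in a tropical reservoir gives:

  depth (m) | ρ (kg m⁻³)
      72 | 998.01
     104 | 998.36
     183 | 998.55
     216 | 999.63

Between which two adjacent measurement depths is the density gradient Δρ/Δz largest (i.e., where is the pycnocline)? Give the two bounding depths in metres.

183–216 m

Compute the density gradient over each adjacent pair:
  72–104 m: Δρ/Δz = 0.35/32 = 0.011 kg m⁻⁴
  104–183 m: Δρ/Δz = 0.19/79 = 2.4 × 10⁻³ kg m⁻⁴
  183–216 m: Δρ/Δz = 1.08/33 = 0.033 kg m⁻⁴
The largest gradient is in the 183–216 m interval — the pycnocline.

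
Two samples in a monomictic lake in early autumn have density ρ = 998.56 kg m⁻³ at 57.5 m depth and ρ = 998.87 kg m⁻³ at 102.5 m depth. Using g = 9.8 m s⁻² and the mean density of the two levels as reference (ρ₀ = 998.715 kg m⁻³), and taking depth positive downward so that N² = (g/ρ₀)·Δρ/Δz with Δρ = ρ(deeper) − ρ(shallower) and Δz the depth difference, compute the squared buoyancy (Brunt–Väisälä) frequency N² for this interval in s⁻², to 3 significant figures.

Δρ = 998.87 − 998.56 = 0.31 kg m⁻³ over Δz = 102.5 − 57.5 = 45 m.
N² = (9.8/998.715) × (0.31/45) = 6.7598 × 10⁻⁵ s⁻² ≈ 6.76 × 10⁻⁵ s⁻².
A positive N² confirms static stability across the interval.

6.76 × 10⁻⁵ s⁻²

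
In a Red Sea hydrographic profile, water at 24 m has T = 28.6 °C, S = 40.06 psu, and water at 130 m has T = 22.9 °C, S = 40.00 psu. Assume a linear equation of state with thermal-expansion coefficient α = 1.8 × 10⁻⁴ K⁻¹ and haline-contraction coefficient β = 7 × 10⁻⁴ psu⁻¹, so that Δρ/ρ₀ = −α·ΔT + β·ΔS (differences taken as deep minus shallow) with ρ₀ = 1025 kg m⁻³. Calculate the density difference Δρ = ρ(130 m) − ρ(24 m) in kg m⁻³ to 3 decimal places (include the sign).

+1.009 kg m⁻³

ΔT = -5.7 K, ΔS = -0.06 psu (deep − shallow).
Δρ/ρ₀ = −(1.8 × 10⁻⁴)(-5.7) + (7 × 10⁻⁴)(-0.06) = 9.84 × 10⁻⁴.
Δρ = 1025 × (9.84 × 10⁻⁴) = +1.009 kg m⁻³.
Positive Δρ: denser below, stable.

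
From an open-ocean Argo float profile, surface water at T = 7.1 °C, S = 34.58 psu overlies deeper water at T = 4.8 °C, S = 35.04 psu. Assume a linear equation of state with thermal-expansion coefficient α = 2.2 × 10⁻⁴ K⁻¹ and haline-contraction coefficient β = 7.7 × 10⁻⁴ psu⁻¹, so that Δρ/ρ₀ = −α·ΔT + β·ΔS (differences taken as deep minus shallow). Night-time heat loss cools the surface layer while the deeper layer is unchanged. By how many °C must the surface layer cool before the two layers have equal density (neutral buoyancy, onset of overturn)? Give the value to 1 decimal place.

Neutral buoyancy requires Δρ = 0, i.e. −α(T_deep − T_surf′) + β(S_deep − S_surf) = 0.
T_surf′ = T_deep − (β/α)·ΔS = 4.8 − (7.7 × 10⁻⁴/2.2 × 10⁻⁴)·(+0.46) = 3.190 °C.
Cooling required: 7.1 − (3.190) = 3.910 °C.

3.9 °C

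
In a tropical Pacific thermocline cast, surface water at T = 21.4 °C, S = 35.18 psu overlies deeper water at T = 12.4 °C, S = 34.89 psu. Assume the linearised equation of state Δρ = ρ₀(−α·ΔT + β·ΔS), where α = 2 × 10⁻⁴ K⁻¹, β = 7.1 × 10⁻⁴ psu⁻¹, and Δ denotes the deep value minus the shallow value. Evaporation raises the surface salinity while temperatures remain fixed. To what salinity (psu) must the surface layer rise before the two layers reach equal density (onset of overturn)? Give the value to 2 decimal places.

37.43 psu

Neutral buoyancy requires −α(T_deep − T_surf) + β(S_deep − S_surf′) = 0.
S_surf′ = S_deep − (α/β)·ΔT = 34.89 − (2 × 10⁻⁴/7.1 × 10⁻⁴)·(-9.0) = 37.4252 psu.
Increase required: 37.4252 − 35.18 = 2.2452 psu.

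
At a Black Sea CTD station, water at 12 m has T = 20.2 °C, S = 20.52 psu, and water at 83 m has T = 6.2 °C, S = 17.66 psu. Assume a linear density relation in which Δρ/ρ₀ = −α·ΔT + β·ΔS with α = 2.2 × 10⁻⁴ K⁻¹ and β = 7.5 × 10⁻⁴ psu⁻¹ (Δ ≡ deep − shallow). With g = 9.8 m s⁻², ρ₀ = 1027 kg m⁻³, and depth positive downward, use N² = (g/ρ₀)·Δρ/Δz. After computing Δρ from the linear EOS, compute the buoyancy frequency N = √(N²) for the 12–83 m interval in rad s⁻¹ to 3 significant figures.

ΔT = -14.0 K, ΔS = -2.86 psu (deep − shallow).
Δρ/ρ₀ = −αΔT + βΔS = 3.08 × 10⁻³ − 2.145 × 10⁻³ = 9.35 × 10⁻⁴, so Δρ ≈ 0.9602 kg m⁻³.
N² = (g/ρ₀)·Δρ/Δz = g·(Δρ/ρ₀)/Δz = 9.8 × 9.35 × 10⁻⁴ / 71 = 1.2906 × 10⁻⁴ s⁻².
N = √(1.2906 × 10⁻⁴) = 0.011360 rad s⁻¹ ≈ 0.0114 rad s⁻¹.

0.0114 rad s⁻¹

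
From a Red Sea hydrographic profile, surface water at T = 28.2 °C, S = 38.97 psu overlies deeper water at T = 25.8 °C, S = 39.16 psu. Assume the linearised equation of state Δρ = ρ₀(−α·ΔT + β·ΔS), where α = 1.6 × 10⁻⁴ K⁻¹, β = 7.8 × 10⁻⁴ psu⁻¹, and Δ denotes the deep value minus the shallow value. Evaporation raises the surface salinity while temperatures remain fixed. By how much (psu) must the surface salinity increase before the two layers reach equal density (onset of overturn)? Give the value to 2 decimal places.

0.68 psu

Neutral buoyancy requires −α(T_deep − T_surf) + β(S_deep − S_surf′) = 0.
S_surf′ = S_deep − (α/β)·ΔT = 39.16 − (1.6 × 10⁻⁴/7.8 × 10⁻⁴)·(-2.4) = 39.6523 psu.
Increase required: 39.6523 − 38.97 = 0.6823 psu.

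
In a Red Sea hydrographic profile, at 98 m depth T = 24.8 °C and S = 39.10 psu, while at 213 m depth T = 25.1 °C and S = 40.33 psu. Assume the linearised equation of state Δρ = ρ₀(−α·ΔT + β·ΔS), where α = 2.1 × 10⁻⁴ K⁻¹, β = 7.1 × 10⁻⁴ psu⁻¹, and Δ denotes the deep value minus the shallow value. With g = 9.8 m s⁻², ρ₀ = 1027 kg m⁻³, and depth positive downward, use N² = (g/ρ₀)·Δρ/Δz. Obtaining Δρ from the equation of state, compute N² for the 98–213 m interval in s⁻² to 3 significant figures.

6.91 × 10⁻⁵ s⁻²

ΔT = +0.3 K, ΔS = +1.23 psu (deep − shallow).
Δρ/ρ₀ = −αΔT + βΔS = -6.30 × 10⁻⁵ + 8.733 × 10⁻⁴ = 8.103 × 10⁻⁴, so Δρ ≈ 0.8322 kg m⁻³.
N² = (g/ρ₀)·Δρ/Δz = g·(Δρ/ρ₀)/Δz = 9.8 × 8.103 × 10⁻⁴ / 115 = 6.9052 × 10⁻⁵ s⁻² ≈ 6.91 × 10⁻⁵ s⁻².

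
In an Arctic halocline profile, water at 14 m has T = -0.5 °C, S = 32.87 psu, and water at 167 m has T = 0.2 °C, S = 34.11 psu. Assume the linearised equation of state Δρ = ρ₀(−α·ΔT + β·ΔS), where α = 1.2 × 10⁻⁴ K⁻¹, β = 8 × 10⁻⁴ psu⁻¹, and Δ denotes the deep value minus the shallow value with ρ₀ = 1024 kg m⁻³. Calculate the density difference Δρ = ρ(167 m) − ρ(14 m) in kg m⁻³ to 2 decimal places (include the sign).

ΔT = +0.7 K, ΔS = +1.24 psu (deep − shallow).
Δρ/ρ₀ = −(1.2 × 10⁻⁴)(+0.7) + (8 × 10⁻⁴)(+1.24) = 9.08 × 10⁻⁴.
Δρ = 1024 × (9.08 × 10⁻⁴) = +0.93 kg m⁻³.
Positive Δρ: denser below, stable.

+0.93 kg m⁻³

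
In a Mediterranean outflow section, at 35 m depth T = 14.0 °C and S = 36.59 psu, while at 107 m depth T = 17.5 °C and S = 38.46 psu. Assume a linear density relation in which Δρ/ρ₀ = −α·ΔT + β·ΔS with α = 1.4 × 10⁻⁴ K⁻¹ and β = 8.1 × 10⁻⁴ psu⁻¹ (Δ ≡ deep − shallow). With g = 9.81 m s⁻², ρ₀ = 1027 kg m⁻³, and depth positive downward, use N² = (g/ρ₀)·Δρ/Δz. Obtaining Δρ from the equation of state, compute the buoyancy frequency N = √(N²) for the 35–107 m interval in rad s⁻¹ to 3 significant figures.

ΔT = +3.5 K, ΔS = +1.87 psu (deep − shallow).
Δρ/ρ₀ = −αΔT + βΔS = -4.90 × 10⁻⁴ + 1.5147 × 10⁻³ = 1.0247 × 10⁻³, so Δρ ≈ 1.052 kg m⁻³.
N² = (g/ρ₀)·Δρ/Δz = g·(Δρ/ρ₀)/Δz = 9.81 × 1.0247 × 10⁻³ / 72 = 1.3962 × 10⁻⁴ s⁻².
N = √(1.3962 × 10⁻⁴) = 0.011816 rad s⁻¹ ≈ 0.0118 rad s⁻¹.

0.0118 rad s⁻¹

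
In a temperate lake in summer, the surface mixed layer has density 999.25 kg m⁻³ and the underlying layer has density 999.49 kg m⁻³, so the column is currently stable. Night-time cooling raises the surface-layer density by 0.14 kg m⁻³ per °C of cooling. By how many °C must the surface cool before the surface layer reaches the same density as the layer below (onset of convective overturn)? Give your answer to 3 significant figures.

1.71 °C

Density deficit of the surface layer: 999.49 − 999.25 = 0.24 kg m⁻³.
Required change = 0.24 / 0.14 = 1.71 °C.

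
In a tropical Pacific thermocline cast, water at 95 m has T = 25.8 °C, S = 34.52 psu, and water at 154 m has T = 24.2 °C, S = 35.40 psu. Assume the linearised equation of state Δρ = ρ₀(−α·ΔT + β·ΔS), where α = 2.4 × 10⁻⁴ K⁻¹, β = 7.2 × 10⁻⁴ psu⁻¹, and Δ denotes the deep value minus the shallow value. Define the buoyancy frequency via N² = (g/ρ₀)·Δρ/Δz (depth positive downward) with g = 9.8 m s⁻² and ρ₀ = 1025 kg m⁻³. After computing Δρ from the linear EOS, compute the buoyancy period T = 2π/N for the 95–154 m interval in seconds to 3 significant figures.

483 s

ΔT = -1.6 K, ΔS = +0.88 psu (deep − shallow).
Δρ/ρ₀ = −αΔT + βΔS = 3.84 × 10⁻⁴ + 6.336 × 10⁻⁴ = 1.0176 × 10⁻³, so Δρ ≈ 1.043 kg m⁻³.
N² = (g/ρ₀)·Δρ/Δz = g·(Δρ/ρ₀)/Δz = 9.8 × 1.0176 × 10⁻³ / 59 = 1.6903 × 10⁻⁴ s⁻².
N = √(1.6903 × 10⁻⁴) = 0.013001 rad s⁻¹ → T = 2π/N = 483.28 s ≈ 483 s.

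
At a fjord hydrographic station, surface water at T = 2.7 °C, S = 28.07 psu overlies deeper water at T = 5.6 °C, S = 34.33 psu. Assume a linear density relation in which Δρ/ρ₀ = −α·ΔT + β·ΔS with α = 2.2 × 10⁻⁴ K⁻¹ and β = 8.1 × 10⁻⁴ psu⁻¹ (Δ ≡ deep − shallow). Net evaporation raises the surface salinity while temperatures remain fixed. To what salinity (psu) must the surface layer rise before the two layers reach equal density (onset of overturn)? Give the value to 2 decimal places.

Neutral buoyancy requires −α(T_deep − T_surf) + β(S_deep − S_surf′) = 0.
S_surf′ = S_deep − (α/β)·ΔT = 34.33 − (2.2 × 10⁻⁴/8.1 × 10⁻⁴)·(+2.9) = 33.5423 psu.
Increase required: 33.5423 − 28.07 = 5.4723 psu.

33.54 psu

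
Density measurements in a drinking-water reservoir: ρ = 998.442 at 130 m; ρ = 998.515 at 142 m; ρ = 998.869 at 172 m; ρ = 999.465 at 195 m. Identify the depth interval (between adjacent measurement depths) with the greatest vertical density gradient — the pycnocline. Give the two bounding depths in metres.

172–195 m

Compute the density gradient over each adjacent pair:
  130–142 m: Δρ/Δz = 0.073/12 = 6.1 × 10⁻³ kg m⁻⁴
  142–172 m: Δρ/Δz = 0.354/30 = 0.012 kg m⁻⁴
  172–195 m: Δρ/Δz = 0.596/23 = 0.026 kg m⁻⁴
The largest gradient is in the 172–195 m interval — the pycnocline.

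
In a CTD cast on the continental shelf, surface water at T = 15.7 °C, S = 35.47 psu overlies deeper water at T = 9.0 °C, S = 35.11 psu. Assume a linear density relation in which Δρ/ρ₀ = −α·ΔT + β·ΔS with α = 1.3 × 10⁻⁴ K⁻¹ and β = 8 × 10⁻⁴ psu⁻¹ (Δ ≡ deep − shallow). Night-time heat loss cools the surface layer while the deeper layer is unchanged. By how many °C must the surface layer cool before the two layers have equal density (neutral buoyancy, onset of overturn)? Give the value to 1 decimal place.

Neutral buoyancy requires Δρ = 0, i.e. −α(T_deep − T_surf′) + β(S_deep − S_surf) = 0.
T_surf′ = T_deep − (β/α)·ΔS = 9.0 − (8 × 10⁻⁴/1.3 × 10⁻⁴)·(-0.36) = 11.215 °C.
Cooling required: 15.7 − (11.215) = 4.485 °C.

4.5 °C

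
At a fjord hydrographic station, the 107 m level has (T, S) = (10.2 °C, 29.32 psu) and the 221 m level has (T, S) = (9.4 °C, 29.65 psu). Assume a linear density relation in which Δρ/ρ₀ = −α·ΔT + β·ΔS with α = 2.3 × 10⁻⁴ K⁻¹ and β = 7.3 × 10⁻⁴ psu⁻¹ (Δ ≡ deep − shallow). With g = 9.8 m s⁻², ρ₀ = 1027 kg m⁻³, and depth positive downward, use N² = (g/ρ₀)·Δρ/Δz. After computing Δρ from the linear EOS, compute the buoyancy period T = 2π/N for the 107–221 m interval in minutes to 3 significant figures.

ΔT = -0.8 K, ΔS = +0.33 psu (deep − shallow).
Δρ/ρ₀ = −αΔT + βΔS = 1.84 × 10⁻⁴ + 2.409 × 10⁻⁴ = 4.249 × 10⁻⁴, so Δρ ≈ 0.4364 kg m⁻³.
N² = (g/ρ₀)·Δρ/Δz = g·(Δρ/ρ₀)/Δz = 9.8 × 4.249 × 10⁻⁴ / 114 = 3.6526 × 10⁻⁵ s⁻².
N = √(3.6526 × 10⁻⁵) = 6.0437 × 10⁻³ rad s⁻¹ → T = 2π/N = 1.0396 × 10³ s = 17.327 min ≈ 17.3 min.

17.3 min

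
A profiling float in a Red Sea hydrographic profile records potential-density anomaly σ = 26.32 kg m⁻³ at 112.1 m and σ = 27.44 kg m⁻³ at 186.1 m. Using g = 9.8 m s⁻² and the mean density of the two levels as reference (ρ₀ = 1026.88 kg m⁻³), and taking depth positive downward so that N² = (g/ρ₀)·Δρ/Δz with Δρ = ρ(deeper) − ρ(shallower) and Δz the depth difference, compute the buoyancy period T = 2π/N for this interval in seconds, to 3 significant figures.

523 s

Δρ = 1027.44 − 1026.32 = 1.12 kg m⁻³ over Δz = 186.1 − 112.1 = 74 m.
N² = (9.8/1026.88) × (1.12/74) = 1.4444 × 10⁻⁴ s⁻².
N = √(1.4444 × 10⁻⁴) = 0.012018 rad s⁻¹, so T = 2π/N = 522.81 s ≈ 523 s.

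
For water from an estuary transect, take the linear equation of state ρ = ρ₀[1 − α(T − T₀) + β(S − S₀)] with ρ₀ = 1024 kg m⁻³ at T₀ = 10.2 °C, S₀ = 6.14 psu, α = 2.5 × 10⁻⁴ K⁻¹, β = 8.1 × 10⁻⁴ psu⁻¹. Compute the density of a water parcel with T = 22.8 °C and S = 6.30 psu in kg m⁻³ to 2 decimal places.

1020.91 kg m⁻³

T − T₀ = +12.6 K, S − S₀ = +0.16 psu.
Bracket = 1 − α·(+12.6) + β·(+0.16) = 1 + (-3.0204 × 10⁻³) = 0.9969796.
ρ = 1024 × 0.9969796 = 1020.91 kg m⁻³.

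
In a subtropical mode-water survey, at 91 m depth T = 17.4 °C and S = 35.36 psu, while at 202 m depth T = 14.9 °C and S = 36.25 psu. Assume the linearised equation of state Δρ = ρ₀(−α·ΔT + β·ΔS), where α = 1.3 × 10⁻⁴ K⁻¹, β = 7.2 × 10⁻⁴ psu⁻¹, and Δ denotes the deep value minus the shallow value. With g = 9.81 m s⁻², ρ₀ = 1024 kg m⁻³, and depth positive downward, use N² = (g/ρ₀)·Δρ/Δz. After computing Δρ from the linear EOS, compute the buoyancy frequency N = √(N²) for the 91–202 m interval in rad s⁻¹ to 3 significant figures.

9.24 × 10⁻³ rad s⁻¹

ΔT = -2.5 K, ΔS = +0.89 psu (deep − shallow).
Δρ/ρ₀ = −αΔT + βΔS = 3.25 × 10⁻⁴ + 6.408 × 10⁻⁴ = 9.658 × 10⁻⁴, so Δρ ≈ 0.9890 kg m⁻³.
N² = (g/ρ₀)·Δρ/Δz = g·(Δρ/ρ₀)/Δz = 9.81 × 9.658 × 10⁻⁴ / 111 = 8.5356 × 10⁻⁵ s⁻².
N = √(8.5356 × 10⁻⁵) = 9.2388 × 10⁻³ rad s⁻¹ ≈ 9.24 × 10⁻³ rad s⁻¹.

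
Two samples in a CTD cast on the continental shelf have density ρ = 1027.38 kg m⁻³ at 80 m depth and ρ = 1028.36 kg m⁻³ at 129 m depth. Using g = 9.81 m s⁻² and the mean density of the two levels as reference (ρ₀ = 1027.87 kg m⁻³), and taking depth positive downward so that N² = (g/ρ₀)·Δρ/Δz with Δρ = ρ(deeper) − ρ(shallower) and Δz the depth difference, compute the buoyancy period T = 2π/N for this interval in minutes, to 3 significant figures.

Δρ = 1028.36 − 1027.38 = 0.98 kg m⁻³ over Δz = 129 − 80 = 49 m.
N² = (9.81/1027.87) × (0.98/49) = 1.9088 × 10⁻⁴ s⁻².
N = √(1.9088 × 10⁻⁴) = 0.013816 rad s⁻¹, so T = 2π/N = 454.78 s = 7.5797 min ≈ 7.58 min.
A positive N² confirms static stability across the interval.

7.58 min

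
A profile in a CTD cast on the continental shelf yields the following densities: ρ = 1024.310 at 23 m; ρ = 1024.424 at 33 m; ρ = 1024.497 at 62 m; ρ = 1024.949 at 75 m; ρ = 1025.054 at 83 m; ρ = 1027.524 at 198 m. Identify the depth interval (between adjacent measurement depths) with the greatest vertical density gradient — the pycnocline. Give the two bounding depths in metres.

Compute the density gradient over each adjacent pair:
  23–33 m: Δρ/Δz = 0.114/10 = 0.011 kg m⁻⁴
  33–62 m: Δρ/Δz = 0.073/29 = 2.5 × 10⁻³ kg m⁻⁴
  62–75 m: Δρ/Δz = 0.452/13 = 0.035 kg m⁻⁴
  75–83 m: Δρ/Δz = 0.105/8 = 0.013 kg m⁻⁴
  83–198 m: Δρ/Δz = 2.470/115 = 0.021 kg m⁻⁴
The largest gradient is in the 62–75 m interval — the pycnocline.

62–75 m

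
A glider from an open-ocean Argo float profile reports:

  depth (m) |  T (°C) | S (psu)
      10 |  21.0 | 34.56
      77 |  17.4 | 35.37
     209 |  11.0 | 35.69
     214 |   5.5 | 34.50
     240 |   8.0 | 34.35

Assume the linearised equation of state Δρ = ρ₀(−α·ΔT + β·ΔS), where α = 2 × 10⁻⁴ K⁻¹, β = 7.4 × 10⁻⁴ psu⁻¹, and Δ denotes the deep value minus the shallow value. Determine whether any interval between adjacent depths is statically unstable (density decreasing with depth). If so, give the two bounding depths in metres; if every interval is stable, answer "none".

Evaluate Δρ/ρ₀ = −αΔT + βΔS across each adjacent pair:
  10–77 m: −αΔT+βΔS = −(2 × 10⁻⁴)(-3.6)+(7.4 × 10⁻⁴)(+0.81) = 1.3 × 10⁻³ → stable
  77–209 m: −αΔT+βΔS = −(2 × 10⁻⁴)(-6.4)+(7.4 × 10⁻⁴)(+0.32) = 1.5 × 10⁻³ → stable
  209–214 m: −αΔT+βΔS = −(2 × 10⁻⁴)(-5.5)+(7.4 × 10⁻⁴)(-1.19) = 2.2 × 10⁻⁴ → stable
  214–240 m: −αΔT+βΔS = −(2 × 10⁻⁴)(+2.5)+(7.4 × 10⁻⁴)(-0.15) = -6.1 × 10⁻⁴ → UNSTABLE
The 214–240 m interval has Δρ < 0: lighter water underlies denser water.

214–240 m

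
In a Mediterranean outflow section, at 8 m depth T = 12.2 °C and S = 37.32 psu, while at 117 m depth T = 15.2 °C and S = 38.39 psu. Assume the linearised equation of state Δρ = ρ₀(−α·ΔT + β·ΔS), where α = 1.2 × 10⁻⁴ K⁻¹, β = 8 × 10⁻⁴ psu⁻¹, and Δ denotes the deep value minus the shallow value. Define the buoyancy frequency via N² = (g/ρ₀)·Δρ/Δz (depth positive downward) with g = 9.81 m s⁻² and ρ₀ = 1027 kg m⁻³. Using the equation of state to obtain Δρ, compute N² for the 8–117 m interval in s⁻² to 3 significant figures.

4.46 × 10⁻⁵ s⁻²

ΔT = +3.0 K, ΔS = +1.07 psu (deep − shallow).
Δρ/ρ₀ = −αΔT + βΔS = -3.60 × 10⁻⁴ + 8.56 × 10⁻⁴ = 4.96 × 10⁻⁴, so Δρ ≈ 0.5094 kg m⁻³.
N² = (g/ρ₀)·Δρ/Δz = g·(Δρ/ρ₀)/Δz = 9.81 × 4.96 × 10⁻⁴ / 109 = 4.4640 × 10⁻⁵ s⁻² ≈ 4.46 × 10⁻⁵ s⁻².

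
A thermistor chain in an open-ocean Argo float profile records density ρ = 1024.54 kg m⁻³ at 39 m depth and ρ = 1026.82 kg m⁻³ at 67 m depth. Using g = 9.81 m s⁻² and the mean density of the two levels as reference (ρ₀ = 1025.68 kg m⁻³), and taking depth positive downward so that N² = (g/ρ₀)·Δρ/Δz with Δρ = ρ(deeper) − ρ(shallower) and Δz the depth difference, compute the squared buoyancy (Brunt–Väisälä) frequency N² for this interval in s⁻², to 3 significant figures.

7.79 × 10⁻⁴ s⁻²

Δρ = 1026.82 − 1024.54 = 2.28 kg m⁻³ over Δz = 67 − 39 = 28 m.
N² = (9.81/1025.68) × (2.28/28) = 7.7881 × 10⁻⁴ s⁻² ≈ 7.79 × 10⁻⁴ s⁻².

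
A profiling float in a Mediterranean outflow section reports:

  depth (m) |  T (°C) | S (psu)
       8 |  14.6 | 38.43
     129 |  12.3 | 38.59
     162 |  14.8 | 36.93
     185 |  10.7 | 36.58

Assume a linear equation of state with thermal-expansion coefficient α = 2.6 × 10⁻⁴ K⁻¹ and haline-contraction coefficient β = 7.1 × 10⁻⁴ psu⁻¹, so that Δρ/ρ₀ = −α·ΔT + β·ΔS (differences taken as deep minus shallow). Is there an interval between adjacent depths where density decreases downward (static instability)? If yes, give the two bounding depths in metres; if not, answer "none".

Evaluate Δρ/ρ₀ = −αΔT + βΔS across each adjacent pair:
  8–129 m: −αΔT+βΔS = −(2.6 × 10⁻⁴)(-2.3)+(7.1 × 10⁻⁴)(+0.16) = 7.1 × 10⁻⁴ → stable
  129–162 m: −αΔT+βΔS = −(2.6 × 10⁻⁴)(+2.5)+(7.1 × 10⁻⁴)(-1.66) = -1.8 × 10⁻³ → UNSTABLE
  162–185 m: −αΔT+βΔS = −(2.6 × 10⁻⁴)(-4.1)+(7.1 × 10⁻⁴)(-0.35) = 8.2 × 10⁻⁴ → stable
The 129–162 m interval has Δρ < 0: lighter water underlies denser water.

129–162 m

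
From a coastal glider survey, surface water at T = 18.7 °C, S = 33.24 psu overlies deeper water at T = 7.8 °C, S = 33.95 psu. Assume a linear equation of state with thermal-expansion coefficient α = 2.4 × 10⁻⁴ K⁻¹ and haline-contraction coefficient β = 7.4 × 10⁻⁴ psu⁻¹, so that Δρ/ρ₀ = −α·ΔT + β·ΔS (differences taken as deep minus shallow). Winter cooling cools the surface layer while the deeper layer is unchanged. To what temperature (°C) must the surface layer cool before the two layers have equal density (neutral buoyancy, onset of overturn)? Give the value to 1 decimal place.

5.6 °C

Neutral buoyancy requires Δρ = 0, i.e. −α(T_deep − T_surf′) + β(S_deep − S_surf) = 0.
T_surf′ = T_deep − (β/α)·ΔS = 7.8 − (7.4 × 10⁻⁴/2.4 × 10⁻⁴)·(+0.71) = 5.611 °C.
Cooling required: 18.7 − (5.611) = 13.089 °C.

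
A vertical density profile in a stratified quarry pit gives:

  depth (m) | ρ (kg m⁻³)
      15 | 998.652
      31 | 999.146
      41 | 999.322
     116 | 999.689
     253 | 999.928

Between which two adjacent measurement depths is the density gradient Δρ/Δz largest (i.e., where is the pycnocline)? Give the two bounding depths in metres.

Compute the density gradient over each adjacent pair:
  15–31 m: Δρ/Δz = 0.494/16 = 0.031 kg m⁻⁴
  31–41 m: Δρ/Δz = 0.176/10 = 0.018 kg m⁻⁴
  41–116 m: Δρ/Δz = 0.367/75 = 4.9 × 10⁻³ kg m⁻⁴
  116–253 m: Δρ/Δz = 0.239/137 = 1.7 × 10⁻³ kg m⁻⁴
The largest gradient is in the 15–31 m interval — the pycnocline.

15–31 m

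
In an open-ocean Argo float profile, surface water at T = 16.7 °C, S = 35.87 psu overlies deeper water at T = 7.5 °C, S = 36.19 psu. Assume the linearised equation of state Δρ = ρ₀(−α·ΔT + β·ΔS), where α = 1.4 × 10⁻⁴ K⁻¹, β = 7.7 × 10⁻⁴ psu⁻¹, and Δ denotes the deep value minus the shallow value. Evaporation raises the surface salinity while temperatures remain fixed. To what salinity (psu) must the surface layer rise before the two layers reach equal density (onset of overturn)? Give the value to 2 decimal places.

37.86 psu

Neutral buoyancy requires −α(T_deep − T_surf) + β(S_deep − S_surf′) = 0.
S_surf′ = S_deep − (α/β)·ΔT = 36.19 − (1.4 × 10⁻⁴/7.7 × 10⁻⁴)·(-9.2) = 37.8627 psu.
Increase required: 37.8627 − 35.87 = 1.9927 psu.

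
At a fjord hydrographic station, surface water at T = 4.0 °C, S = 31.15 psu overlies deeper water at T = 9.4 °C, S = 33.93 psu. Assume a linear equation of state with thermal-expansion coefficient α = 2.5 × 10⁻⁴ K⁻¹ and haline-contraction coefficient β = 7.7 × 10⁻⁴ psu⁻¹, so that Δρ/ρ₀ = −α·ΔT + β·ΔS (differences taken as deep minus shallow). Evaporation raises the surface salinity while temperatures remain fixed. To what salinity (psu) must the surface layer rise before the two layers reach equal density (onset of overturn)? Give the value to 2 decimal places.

Neutral buoyancy requires −α(T_deep − T_surf) + β(S_deep − S_surf′) = 0.
S_surf′ = S_deep − (α/β)·ΔT = 33.93 − (2.5 × 10⁻⁴/7.7 × 10⁻⁴)·(+5.4) = 32.1768 psu.
Increase required: 32.1768 − 31.15 = 1.0268 psu.

32.18 psu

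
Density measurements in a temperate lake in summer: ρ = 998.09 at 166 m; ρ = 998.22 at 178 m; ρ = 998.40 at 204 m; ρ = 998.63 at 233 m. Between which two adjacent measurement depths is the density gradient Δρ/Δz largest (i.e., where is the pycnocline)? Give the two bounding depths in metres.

166–178 m

Compute the density gradient over each adjacent pair:
  166–178 m: Δρ/Δz = 0.13/12 = 0.011 kg m⁻⁴
  178–204 m: Δρ/Δz = 0.18/26 = 6.9 × 10⁻³ kg m⁻⁴
  204–233 m: Δρ/Δz = 0.23/29 = 7.9 × 10⁻³ kg m⁻⁴
The largest gradient is in the 166–178 m interval — the pycnocline.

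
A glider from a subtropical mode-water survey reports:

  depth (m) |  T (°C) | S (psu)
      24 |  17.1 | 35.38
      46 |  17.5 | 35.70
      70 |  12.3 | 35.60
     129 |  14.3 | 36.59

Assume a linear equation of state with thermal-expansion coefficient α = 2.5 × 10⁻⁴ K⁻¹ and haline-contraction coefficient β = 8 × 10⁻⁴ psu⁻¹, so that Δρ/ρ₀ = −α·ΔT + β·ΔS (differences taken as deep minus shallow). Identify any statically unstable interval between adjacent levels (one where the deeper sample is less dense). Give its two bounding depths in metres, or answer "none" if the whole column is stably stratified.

Evaluate Δρ/ρ₀ = −αΔT + βΔS across each adjacent pair:
  24–46 m: −αΔT+βΔS = −(2.5 × 10⁻⁴)(+0.4)+(8 × 10⁻⁴)(+0.32) = 1.6 × 10⁻⁴ → stable
  46–70 m: −αΔT+βΔS = −(2.5 × 10⁻⁴)(-5.2)+(8 × 10⁻⁴)(-0.10) = 1.2 × 10⁻³ → stable
  70–129 m: −αΔT+βΔS = −(2.5 × 10⁻⁴)(+2.0)+(8 × 10⁻⁴)(+0.99) = 2.9 × 10⁻⁴ → stable
Every interval has Δρ > 0: the column is stably stratified throughout.

none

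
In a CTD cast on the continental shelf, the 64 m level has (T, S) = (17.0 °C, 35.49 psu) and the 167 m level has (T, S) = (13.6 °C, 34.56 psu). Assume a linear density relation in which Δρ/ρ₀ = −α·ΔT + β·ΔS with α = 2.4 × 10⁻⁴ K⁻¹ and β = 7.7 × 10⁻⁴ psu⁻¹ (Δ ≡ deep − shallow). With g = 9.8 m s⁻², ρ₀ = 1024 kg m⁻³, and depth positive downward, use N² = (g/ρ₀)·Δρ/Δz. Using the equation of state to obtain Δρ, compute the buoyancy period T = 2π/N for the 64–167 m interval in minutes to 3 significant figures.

34.0 min

ΔT = -3.4 K, ΔS = -0.93 psu (deep − shallow).
Δρ/ρ₀ = −αΔT + βΔS = 8.16 × 10⁻⁴ − 7.161 × 10⁻⁴ = 9.99 × 10⁻⁵, so Δρ ≈ 0.1023 kg m⁻³.
N² = (g/ρ₀)·Δρ/Δz = g·(Δρ/ρ₀)/Δz = 9.8 × 9.99 × 10⁻⁵ / 103 = 9.5050 × 10⁻⁶ s⁻².
N = √(9.5050 × 10⁻⁶) = 3.0830 × 10⁻³ rad s⁻¹ → T = 2π/N = 2.0380 × 10³ s = 33.967 min ≈ 34.0 min.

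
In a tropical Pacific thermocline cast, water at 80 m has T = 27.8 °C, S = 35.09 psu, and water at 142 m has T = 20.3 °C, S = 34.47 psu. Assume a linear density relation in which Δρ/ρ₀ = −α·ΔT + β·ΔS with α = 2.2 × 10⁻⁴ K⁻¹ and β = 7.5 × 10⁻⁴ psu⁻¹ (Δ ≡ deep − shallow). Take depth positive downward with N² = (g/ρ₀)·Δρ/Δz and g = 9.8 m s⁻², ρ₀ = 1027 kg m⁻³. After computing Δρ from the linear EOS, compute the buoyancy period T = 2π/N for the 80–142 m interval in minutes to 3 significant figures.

ΔT = -7.5 K, ΔS = -0.62 psu (deep − shallow).
Δρ/ρ₀ = −αΔT + βΔS = 1.65 × 10⁻³ − 4.65 × 10⁻⁴ = 1.185 × 10⁻³, so Δρ ≈ 1.217 kg m⁻³.
N² = (g/ρ₀)·Δρ/Δz = g·(Δρ/ρ₀)/Δz = 9.8 × 1.185 × 10⁻³ / 62 = 1.8731 × 10⁻⁴ s⁻².
N = √(1.8731 × 10⁻⁴) = 0.013686 rad s⁻¹ → T = 2π/N = 459.10 s = 7.6517 min ≈ 7.65 min.

7.65 min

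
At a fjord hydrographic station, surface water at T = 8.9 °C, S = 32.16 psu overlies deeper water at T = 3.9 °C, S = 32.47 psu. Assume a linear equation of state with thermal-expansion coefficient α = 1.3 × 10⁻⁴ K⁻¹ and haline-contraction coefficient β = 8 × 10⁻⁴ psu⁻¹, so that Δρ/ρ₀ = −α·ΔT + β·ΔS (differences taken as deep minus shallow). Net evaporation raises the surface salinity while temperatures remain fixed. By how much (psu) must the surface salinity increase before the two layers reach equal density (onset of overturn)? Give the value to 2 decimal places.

Neutral buoyancy requires −α(T_deep − T_surf) + β(S_deep − S_surf′) = 0.
S_surf′ = S_deep − (α/β)·ΔT = 32.47 − (1.3 × 10⁻⁴/8 × 10⁻⁴)·(-5.0) = 33.2825 psu.
Increase required: 33.2825 − 32.16 = 1.1225 psu.

1.12 psu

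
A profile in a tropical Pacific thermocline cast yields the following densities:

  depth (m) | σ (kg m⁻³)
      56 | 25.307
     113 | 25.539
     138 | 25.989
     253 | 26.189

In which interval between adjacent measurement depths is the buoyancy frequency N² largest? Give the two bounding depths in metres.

Compute the density gradient over each adjacent pair:
  56–113 m: Δρ/Δz = 0.232/57 = 4.1 × 10⁻³ kg m⁻⁴
  113–138 m: Δρ/Δz = 0.450/25 = 0.018 kg m⁻⁴
  138–253 m: Δρ/Δz = 0.200/115 = 1.7 × 10⁻³ kg m⁻⁴
The largest gradient is in the 113–138 m interval — the pycnocline.

113–138 m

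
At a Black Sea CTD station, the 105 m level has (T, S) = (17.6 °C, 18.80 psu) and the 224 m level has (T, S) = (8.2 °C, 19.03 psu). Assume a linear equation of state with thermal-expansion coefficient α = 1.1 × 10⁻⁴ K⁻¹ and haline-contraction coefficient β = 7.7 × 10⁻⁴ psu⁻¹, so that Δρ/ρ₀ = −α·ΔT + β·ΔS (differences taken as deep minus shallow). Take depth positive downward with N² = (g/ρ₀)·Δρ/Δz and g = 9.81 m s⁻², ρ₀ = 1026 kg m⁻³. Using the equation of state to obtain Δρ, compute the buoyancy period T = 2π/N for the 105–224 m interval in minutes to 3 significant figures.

ΔT = -9.4 K, ΔS = +0.23 psu (deep − shallow).
Δρ/ρ₀ = −αΔT + βΔS = 1.034 × 10⁻³ + 1.771 × 10⁻⁴ = 1.2111 × 10⁻³, so Δρ ≈ 1.243 kg m⁻³.
N² = (g/ρ₀)·Δρ/Δz = g·(Δρ/ρ₀)/Δz = 9.81 × 1.2111 × 10⁻³ / 119 = 9.9839 × 10⁻⁵ s⁻².
N = √(9.9839 × 10⁻⁵) = 9.9919 × 10⁻³ rad s⁻¹ → T = 2π/N = 628.83 s = 10.481 min ≈ 10.5 min.

10.5 min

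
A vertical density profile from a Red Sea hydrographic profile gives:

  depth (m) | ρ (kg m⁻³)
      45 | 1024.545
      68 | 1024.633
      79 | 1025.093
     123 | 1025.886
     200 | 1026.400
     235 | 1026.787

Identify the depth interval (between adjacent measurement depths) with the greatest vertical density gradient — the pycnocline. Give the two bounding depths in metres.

Compute the density gradient over each adjacent pair:
  45–68 m: Δρ/Δz = 0.088/23 = 3.8 × 10⁻³ kg m⁻⁴
  68–79 m: Δρ/Δz = 0.460/11 = 0.042 kg m⁻⁴
  79–123 m: Δρ/Δz = 0.793/44 = 0.018 kg m⁻⁴
  123–200 m: Δρ/Δz = 0.514/77 = 6.7 × 10⁻³ kg m⁻⁴
  200–235 m: Δρ/Δz = 0.387/35 = 0.011 kg m⁻⁴
The largest gradient is in the 68–79 m interval — the pycnocline.

68–79 m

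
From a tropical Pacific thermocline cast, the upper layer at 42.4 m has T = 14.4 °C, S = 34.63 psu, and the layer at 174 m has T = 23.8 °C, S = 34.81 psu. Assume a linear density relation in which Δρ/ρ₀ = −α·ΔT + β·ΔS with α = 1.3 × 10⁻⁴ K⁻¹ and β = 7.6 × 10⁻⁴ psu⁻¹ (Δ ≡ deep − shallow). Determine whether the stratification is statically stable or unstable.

unstable

ΔT = 23.8 − 14.4 = +9.4 K and ΔS = 34.81 − 34.63 = +0.18 psu (deep − shallow).
−αΔT = -1.222 × 10⁻³; βΔS = 1.368 × 10⁻⁴; sum Δρ/ρ₀ = -1.0852 × 10⁻³.
Δρ/ρ₀ < 0, so Δρ < 0: deeper water is lighter → statically unstable; the column would overturn.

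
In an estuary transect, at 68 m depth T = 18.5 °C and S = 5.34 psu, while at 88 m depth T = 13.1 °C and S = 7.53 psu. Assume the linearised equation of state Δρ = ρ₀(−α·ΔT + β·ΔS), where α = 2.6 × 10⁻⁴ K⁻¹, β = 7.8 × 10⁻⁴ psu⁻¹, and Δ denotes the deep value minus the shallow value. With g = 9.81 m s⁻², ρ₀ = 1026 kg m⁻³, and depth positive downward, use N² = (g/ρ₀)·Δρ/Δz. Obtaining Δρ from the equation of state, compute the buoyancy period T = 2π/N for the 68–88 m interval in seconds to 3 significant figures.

ΔT = -5.4 K, ΔS = +2.19 psu (deep − shallow).
Δρ/ρ₀ = −αΔT + βΔS = 1.404 × 10⁻³ + 1.7082 × 10⁻³ = 3.1122 × 10⁻³, so Δρ ≈ 3.193 kg m⁻³.
N² = (g/ρ₀)·Δρ/Δz = g·(Δρ/ρ₀)/Δz = 9.81 × 3.1122 × 10⁻³ / 20 = 1.5265 × 10⁻³ s⁻².
N = √(1.5265 × 10⁻³) = 0.039070 rad s⁻¹ → T = 2π/N = 160.82 s ≈ 161 s.

161 s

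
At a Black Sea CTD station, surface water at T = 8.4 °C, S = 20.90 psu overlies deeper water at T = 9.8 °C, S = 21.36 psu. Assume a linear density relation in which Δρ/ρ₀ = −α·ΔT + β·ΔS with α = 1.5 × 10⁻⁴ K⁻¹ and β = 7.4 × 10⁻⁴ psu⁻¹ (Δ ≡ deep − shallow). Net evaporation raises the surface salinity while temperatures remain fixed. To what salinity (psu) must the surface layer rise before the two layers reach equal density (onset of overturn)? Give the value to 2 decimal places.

Neutral buoyancy requires −α(T_deep − T_surf) + β(S_deep − S_surf′) = 0.
S_surf′ = S_deep − (α/β)·ΔT = 21.36 − (1.5 × 10⁻⁴/7.4 × 10⁻⁴)·(+1.4) = 21.0762 psu.
Increase required: 21.0762 − 20.90 = 0.1762 psu.

21.08 psu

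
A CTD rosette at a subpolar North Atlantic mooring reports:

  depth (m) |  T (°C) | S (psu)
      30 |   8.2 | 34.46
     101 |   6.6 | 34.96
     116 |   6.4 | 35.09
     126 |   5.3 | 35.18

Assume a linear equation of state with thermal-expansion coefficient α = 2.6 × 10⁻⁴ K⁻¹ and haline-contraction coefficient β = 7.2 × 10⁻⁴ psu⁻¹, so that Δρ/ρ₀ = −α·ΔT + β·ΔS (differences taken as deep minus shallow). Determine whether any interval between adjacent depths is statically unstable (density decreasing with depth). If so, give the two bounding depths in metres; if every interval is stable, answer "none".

Evaluate Δρ/ρ₀ = −αΔT + βΔS across each adjacent pair:
  30–101 m: −αΔT+βΔS = −(2.6 × 10⁻⁴)(-1.6)+(7.2 × 10⁻⁴)(+0.50) = 7.8 × 10⁻⁴ → stable
  101–116 m: −αΔT+βΔS = −(2.6 × 10⁻⁴)(-0.2)+(7.2 × 10⁻⁴)(+0.13) = 1.5 × 10⁻⁴ → stable
  116–126 m: −αΔT+βΔS = −(2.6 × 10⁻⁴)(-1.1)+(7.2 × 10⁻⁴)(+0.09) = 3.5 × 10⁻⁴ → stable
Every interval has Δρ > 0: the column is stably stratified throughout.

none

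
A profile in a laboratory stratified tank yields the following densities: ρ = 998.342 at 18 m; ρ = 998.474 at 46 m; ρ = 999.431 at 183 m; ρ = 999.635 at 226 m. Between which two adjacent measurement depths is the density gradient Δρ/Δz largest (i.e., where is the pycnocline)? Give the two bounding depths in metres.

46–183 m

Compute the density gradient over each adjacent pair:
  18–46 m: Δρ/Δz = 0.132/28 = 4.7 × 10⁻³ kg m⁻⁴
  46–183 m: Δρ/Δz = 0.957/137 = 7.0 × 10⁻³ kg m⁻⁴
  183–226 m: Δρ/Δz = 0.204/43 = 4.7 × 10⁻³ kg m⁻⁴
The largest gradient is in the 46–183 m interval — the pycnocline.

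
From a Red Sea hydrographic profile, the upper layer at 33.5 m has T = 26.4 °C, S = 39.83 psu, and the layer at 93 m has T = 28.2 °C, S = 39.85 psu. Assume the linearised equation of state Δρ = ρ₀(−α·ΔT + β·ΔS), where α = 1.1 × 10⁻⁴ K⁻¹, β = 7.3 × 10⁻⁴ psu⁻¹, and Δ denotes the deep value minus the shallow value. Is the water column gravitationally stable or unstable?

ΔT = 28.2 − 26.4 = +1.8 K and ΔS = 39.85 − 39.83 = +0.02 psu (deep − shallow).
−αΔT = -1.98 × 10⁻⁴; βΔS = 1.46 × 10⁻⁵; sum Δρ/ρ₀ = -1.834 × 10⁻⁴.
Δρ/ρ₀ < 0, so Δρ < 0: deeper water is lighter → statically unstable; the column would overturn.

unstable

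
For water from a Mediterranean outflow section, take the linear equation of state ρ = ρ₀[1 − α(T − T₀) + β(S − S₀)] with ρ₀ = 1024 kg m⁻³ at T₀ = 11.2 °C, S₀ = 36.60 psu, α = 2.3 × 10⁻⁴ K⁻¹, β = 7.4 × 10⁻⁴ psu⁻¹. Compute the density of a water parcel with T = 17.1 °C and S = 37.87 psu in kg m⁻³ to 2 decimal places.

T − T₀ = +5.9 K, S − S₀ = +1.27 psu.
Bracket = 1 − α·(+5.9) + β·(+1.27) = 1 + (-4.172 × 10⁻⁴) = 0.9995828.
ρ = 1024 × 0.9995828 = 1023.57 kg m⁻³.

1023.57 kg m⁻³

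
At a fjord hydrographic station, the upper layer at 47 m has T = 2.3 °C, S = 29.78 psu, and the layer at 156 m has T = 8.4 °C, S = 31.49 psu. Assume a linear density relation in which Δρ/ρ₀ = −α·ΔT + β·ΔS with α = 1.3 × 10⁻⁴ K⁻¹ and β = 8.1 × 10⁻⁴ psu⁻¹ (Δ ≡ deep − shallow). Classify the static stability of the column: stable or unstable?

ΔT = 8.4 − 2.3 = +6.1 K and ΔS = 31.49 − 29.78 = +1.71 psu (deep − shallow).
−αΔT = -7.93 × 10⁻⁴; βΔS = 1.3851 × 10⁻³; sum Δρ/ρ₀ = 5.921 × 10⁻⁴.
Δρ/ρ₀ > 0, so Δρ > 0: deeper water is denser → statically stable.

stable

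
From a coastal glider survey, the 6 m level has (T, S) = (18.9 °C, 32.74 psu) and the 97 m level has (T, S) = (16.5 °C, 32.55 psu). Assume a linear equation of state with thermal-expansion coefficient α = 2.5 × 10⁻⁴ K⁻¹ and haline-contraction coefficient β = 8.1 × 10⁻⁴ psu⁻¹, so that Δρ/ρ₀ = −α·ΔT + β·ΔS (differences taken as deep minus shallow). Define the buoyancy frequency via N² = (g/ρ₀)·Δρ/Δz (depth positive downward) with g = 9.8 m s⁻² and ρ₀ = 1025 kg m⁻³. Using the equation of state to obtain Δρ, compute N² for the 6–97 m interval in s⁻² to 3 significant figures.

ΔT = -2.4 K, ΔS = -0.19 psu (deep − shallow).
Δρ/ρ₀ = −αΔT + βΔS = 6.00 × 10⁻⁴ − 1.539 × 10⁻⁴ = 4.461 × 10⁻⁴, so Δρ ≈ 0.4573 kg m⁻³.
N² = (g/ρ₀)·Δρ/Δz = g·(Δρ/ρ₀)/Δz = 9.8 × 4.461 × 10⁻⁴ / 91 = 4.8042 × 10⁻⁵ s⁻² ≈ 4.80 × 10⁻⁵ s⁻².

4.80 × 10⁻⁵ s⁻²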